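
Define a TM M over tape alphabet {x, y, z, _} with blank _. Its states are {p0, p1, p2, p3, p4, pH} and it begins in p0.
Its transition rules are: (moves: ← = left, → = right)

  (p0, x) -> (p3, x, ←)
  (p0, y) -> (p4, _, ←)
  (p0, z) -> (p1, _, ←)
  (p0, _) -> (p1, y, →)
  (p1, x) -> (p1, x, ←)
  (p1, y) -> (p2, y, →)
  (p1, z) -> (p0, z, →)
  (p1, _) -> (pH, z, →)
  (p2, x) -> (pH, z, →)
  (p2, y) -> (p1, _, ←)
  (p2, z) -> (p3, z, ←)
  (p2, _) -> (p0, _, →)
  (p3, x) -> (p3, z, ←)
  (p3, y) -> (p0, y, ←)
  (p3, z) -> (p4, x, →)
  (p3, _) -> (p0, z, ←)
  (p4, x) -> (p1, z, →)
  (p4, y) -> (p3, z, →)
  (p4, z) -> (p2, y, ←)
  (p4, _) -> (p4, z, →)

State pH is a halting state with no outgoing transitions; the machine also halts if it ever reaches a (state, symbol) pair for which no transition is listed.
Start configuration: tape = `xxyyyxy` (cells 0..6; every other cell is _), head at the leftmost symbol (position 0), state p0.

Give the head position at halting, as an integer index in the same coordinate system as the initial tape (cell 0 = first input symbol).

10

p0 | __[x]xyyyxy____   read x → write x, move ←, go to p3
p3 | _[_]xxyyyxy____   read _ → write z, move ←, go to p0
p0 | [_]zxxyyyxy____   read _ → write y, move →, go to p1
p1 | y[z]xxyyyxy____   read z → write z, move →, go to p0
p0 | yz[x]xyyyxy____   read x → write x, move ←, go to p3
p3 | y[z]xxyyyxy____   read z → write x, move →, go to p4
p4 | yx[x]xyyyxy____   read x → write z, move →, go to p1
p1 | yxz[x]yyyxy____   read x → write x, move ←, go to p1
p1 | yx[z]xyyyxy____   read z → write z, move →, go to p0
p0 | yxz[x]yyyxy____   read x → write x, move ←, go to p3
p3 | yx[z]xyyyxy____   read z → write x, move →, go to p4
p4 | yxx[x]yyyxy____   read x → write z, move →, go to p1
p1 | yxxz[y]yyxy____   read y → write y, move →, go to p2
p2 | yxxzy[y]yxy____   read y → write _, move ←, go to p1
p1 | yxxz[y]_yxy____   read y → write y, move →, go to p2
p2 | yxxzy[_]yxy____   read _ → write _, move →, go to p0
p0 | yxxzy_[y]xy____   read y → write _, move ←, go to p4
p4 | yxxzy[_]_xy____   read _ → write z, move →, go to p4
p4 | yxxzyz[_]xy____   read _ → write z, move →, go to p4
p4 | yxxzyzz[x]y____   read x → write z, move →, go to p1
p1 | yxxzyzzz[y]____   read y → write y, move →, go to p2
p2 | yxxzyzzzy[_]___   read _ → write _, move →, go to p0
p0 | yxxzyzzzy_[_]__   read _ → write y, move →, go to p1
p1 | yxxzyzzzy_y[_]_   read _ → write z, move →, go to pH
pH | yxxzyzzzy_yz[_]
At halt the head is at cell 10.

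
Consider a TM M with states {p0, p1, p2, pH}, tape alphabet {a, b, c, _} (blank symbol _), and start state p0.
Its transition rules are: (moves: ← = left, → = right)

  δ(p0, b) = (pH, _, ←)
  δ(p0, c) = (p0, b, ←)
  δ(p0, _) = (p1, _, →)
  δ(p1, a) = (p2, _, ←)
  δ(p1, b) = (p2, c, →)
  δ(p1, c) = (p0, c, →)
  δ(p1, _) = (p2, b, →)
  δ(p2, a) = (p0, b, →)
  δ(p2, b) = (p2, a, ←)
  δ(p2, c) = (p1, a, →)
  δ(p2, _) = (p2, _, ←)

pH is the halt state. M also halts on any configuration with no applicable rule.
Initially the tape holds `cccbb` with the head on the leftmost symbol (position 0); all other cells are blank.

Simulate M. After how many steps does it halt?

p0 | _[c]ccbb   read c → write b, move ←, go to p0
p0 | [_]bccbb   read _ → write _, move →, go to p1
p1 | _[b]ccbb   read b → write c, move →, go to p2
p2 | _c[c]cbb   read c → write a, move →, go to p1
p1 | _ca[c]bb   read c → write c, move →, go to p0
p0 | _cac[b]b   read b → write _, move ←, go to pH
pH | _ca[c]_b
M halts after 6 transitions.

6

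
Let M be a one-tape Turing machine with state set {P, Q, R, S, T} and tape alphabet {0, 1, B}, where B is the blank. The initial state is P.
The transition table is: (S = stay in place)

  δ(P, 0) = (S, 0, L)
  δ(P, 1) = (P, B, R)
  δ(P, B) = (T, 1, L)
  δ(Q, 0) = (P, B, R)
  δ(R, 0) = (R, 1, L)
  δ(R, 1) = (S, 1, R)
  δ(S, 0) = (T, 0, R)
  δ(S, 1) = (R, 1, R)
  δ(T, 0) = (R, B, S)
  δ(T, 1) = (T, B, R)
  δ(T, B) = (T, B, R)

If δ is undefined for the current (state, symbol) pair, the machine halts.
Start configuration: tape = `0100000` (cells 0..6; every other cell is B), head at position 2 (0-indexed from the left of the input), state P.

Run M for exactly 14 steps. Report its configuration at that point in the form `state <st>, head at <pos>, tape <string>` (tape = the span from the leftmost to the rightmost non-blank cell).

P | 01[0]0000   read 0 → write 0, move L, go to S
S | 0[1]00000   read 1 → write 1, move R, go to R
R | 01[0]0000   read 0 → write 1, move L, go to R
R | 0[1]10000   read 1 → write 1, move R, go to S
S | 01[1]0000   read 1 → write 1, move R, go to R
R | 011[0]000   read 0 → write 1, move L, go to R
R | 01[1]1000   read 1 → write 1, move R, go to S
S | 011[1]000   read 1 → write 1, move R, go to R
R | 0111[0]00   read 0 → write 1, move L, go to R
R | 011[1]100   read 1 → write 1, move R, go to S
S | 0111[1]00   read 1 → write 1, move R, go to R
R | 01111[0]0   read 0 → write 1, move L, go to R
R | 0111[1]10   read 1 → write 1, move R, go to S
S | 01111[1]0   read 1 → write 1, move R, go to R
R | 011111[0]
After 14 steps: state R, head at 6, tape 0111110.

state R, head at 6, tape 0111110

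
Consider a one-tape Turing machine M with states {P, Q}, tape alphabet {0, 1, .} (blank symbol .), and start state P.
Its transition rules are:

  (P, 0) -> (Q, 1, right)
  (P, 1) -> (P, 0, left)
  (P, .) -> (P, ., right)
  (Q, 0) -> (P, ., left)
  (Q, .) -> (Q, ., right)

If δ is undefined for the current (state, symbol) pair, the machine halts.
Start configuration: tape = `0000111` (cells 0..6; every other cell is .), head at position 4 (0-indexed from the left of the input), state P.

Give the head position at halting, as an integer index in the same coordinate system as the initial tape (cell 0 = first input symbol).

P | .0000[1]11   read 1 → write 0, move left, go to P
P | .000[0]011   read 0 → write 1, move right, go to Q
Q | .0001[0]11   read 0 → write ., move left, go to P
P | .000[1].11   read 1 → write 0, move left, go to P
P | .00[0]0.11   read 0 → write 1, move right, go to Q
Q | .001[0].11   read 0 → write ., move left, go to P
P | .00[1]..11   read 1 → write 0, move left, go to P
P | .0[0]0..11   read 0 → write 1, move right, go to Q
Q | .01[0]..11   read 0 → write ., move left, go to P
P | .0[1]...11   read 1 → write 0, move left, go to P
P | .[0]0...11   read 0 → write 1, move right, go to Q
Q | .1[0]...11   read 0 → write ., move left, go to P
P | .[1]....11   read 1 → write 0, move left, go to P
P | [.]0....11   read . → write ., move right, go to P
P | .[0]....11   read 0 → write 1, move right, go to Q
Q | .1[.]...11   read . → write ., move right, go to Q
Q | .1.[.]..11   read . → write ., move right, go to Q
Q | .1..[.].11   read . → write ., move right, go to Q
Q | .1...[.]11   read . → write ., move right, go to Q
Q | .1....[1]1
At halt the head is at cell 5.

5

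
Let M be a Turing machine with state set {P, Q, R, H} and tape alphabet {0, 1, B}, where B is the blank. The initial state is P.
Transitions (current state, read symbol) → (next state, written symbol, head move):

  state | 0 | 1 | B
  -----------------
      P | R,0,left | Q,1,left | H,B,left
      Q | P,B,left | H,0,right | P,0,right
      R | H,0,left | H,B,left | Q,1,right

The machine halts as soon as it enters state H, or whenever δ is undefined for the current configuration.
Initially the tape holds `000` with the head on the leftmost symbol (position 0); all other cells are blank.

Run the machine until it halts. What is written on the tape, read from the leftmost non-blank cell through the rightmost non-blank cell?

1B00

P | BBBB[0]00   read 0 → write 0, move left, go to R
R | BBB[B]000   read B → write 1, move right, go to Q
Q | BBB1[0]00   read 0 → write B, move left, go to P
P | BBB[1]B00   read 1 → write 1, move left, go to Q
Q | BB[B]1B00   read B → write 0, move right, go to P
P | BB0[1]B00   read 1 → write 1, move left, go to Q
Q | BB[0]1B00   read 0 → write B, move left, go to P
P | B[B]B1B00   read B → write B, move left, go to H
H | [B]BB1B00
The non-blank tape span at halt is 1B00.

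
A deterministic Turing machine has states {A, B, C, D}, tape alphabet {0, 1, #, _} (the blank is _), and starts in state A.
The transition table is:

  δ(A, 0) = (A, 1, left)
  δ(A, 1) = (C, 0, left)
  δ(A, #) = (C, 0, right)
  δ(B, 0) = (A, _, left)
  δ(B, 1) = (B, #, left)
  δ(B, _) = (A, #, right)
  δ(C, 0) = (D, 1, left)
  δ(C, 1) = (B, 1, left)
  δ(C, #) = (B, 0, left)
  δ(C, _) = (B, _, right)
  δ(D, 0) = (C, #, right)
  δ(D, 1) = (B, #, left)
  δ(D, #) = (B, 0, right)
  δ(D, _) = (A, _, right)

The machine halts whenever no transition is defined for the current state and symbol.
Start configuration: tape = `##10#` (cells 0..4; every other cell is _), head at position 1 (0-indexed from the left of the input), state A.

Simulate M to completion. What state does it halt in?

B

A | #[#]10#   read # → write 0, move right, go to C
C | #0[1]0#   read 1 → write 1, move left, go to B
B | #[0]10#   read 0 → write _, move left, go to A
A | [#]_10#   read # → write 0, move right, go to C
C | 0[_]10#   read _ → write _, move right, go to B
B | 0_[1]0#   read 1 → write #, move left, go to B
B | 0[_]#0#   read _ → write #, move right, go to A
A | 0#[#]0#   read # → write 0, move right, go to C
C | 0#0[0]#   read 0 → write 1, move left, go to D
D | 0#[0]1#   read 0 → write #, move right, go to C
C | 0##[1]#   read 1 → write 1, move left, go to B
B | 0#[#]1#
No transition is defined for (B, #); M halts in state B.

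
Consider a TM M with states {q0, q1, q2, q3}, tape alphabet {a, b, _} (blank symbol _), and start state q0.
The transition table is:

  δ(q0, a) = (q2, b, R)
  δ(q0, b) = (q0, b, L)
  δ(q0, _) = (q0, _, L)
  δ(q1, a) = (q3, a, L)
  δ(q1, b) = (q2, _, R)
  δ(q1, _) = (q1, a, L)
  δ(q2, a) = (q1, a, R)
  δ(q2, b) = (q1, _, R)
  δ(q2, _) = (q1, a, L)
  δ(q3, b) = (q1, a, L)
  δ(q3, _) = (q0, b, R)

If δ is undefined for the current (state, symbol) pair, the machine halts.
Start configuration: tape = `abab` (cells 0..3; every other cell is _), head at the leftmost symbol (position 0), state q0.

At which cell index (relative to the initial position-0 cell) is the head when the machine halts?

3

q0 | [a]bab_   read a → write b, move R, go to q2
q2 | b[b]ab_   read b → write _, move R, go to q1
q1 | b_[a]b_   read a → write a, move L, go to q3
q3 | b[_]ab_   read _ → write b, move R, go to q0
q0 | bb[a]b_   read a → write b, move R, go to q2
q2 | bbb[b]_   read b → write _, move R, go to q1
q1 | bbb_[_]   read _ → write a, move L, go to q1
q1 | bbb[_]a   read _ → write a, move L, go to q1
q1 | bb[b]aa   read b → write _, move R, go to q2
q2 | bb_[a]a   read a → write a, move R, go to q1
q1 | bb_a[a]   read a → write a, move L, go to q3
q3 | bb_[a]a
At halt the head is at cell 3.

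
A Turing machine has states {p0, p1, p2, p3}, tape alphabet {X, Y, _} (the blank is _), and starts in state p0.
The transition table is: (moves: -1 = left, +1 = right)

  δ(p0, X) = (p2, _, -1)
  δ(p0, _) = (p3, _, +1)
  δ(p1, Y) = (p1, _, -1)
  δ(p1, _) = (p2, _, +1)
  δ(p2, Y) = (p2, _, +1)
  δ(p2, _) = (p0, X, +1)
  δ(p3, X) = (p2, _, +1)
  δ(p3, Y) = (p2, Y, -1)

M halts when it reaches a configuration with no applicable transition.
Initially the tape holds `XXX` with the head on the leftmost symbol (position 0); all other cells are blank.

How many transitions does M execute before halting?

state=p0 head=0 tape=_[X]XX   (p0,X)→(p2,_,-1)
state=p2 head=-1 tape=[_]_XX   (p2,_)→(p0,X,+1)
state=p0 head=0 tape=X[_]XX   (p0,_)→(p3,_,+1)
state=p3 head=1 tape=X_[X]X   (p3,X)→(p2,_,+1)
state=p2 head=2 tape=X__[X]
M halts after 4 transitions.

4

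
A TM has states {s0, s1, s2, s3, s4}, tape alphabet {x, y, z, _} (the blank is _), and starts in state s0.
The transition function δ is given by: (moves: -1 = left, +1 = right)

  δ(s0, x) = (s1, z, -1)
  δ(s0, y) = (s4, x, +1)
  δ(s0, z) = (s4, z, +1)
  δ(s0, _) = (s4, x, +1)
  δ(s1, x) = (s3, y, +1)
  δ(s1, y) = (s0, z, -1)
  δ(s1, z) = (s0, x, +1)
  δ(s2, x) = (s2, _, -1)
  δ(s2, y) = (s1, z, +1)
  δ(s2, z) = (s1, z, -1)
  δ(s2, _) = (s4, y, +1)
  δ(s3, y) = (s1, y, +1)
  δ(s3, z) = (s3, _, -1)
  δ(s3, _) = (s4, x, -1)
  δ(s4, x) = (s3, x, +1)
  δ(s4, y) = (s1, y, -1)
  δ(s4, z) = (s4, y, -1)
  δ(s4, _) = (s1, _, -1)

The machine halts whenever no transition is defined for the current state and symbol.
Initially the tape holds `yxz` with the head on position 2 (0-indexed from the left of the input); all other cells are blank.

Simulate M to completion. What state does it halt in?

s1

state=s0 head=2 tape=yx[z]____   (s0,z)→(s4,z,+1)
state=s4 head=3 tape=yxz[_]___   (s4,_)→(s1,_,-1)
state=s1 head=2 tape=yx[z]____   (s1,z)→(s0,x,+1)
state=s0 head=3 tape=yxx[_]___   (s0,_)→(s4,x,+1)
state=s4 head=4 tape=yxxx[_]__   (s4,_)→(s1,_,-1)
state=s1 head=3 tape=yxx[x]___   (s1,x)→(s3,y,+1)
state=s3 head=4 tape=yxxy[_]__   (s3,_)→(s4,x,-1)
state=s4 head=3 tape=yxx[y]x__   (s4,y)→(s1,y,-1)
state=s1 head=2 tape=yx[x]yx__   (s1,x)→(s3,y,+1)
state=s3 head=3 tape=yxy[y]x__   (s3,y)→(s1,y,+1)
state=s1 head=4 tape=yxyy[x]__   (s1,x)→(s3,y,+1)
state=s3 head=5 tape=yxyyy[_]_   (s3,_)→(s4,x,-1)
state=s4 head=4 tape=yxyy[y]x_   (s4,y)→(s1,y,-1)
state=s1 head=3 tape=yxy[y]yx_   (s1,y)→(s0,z,-1)
state=s0 head=2 tape=yx[y]zyx_   (s0,y)→(s4,x,+1)
state=s4 head=3 tape=yxx[z]yx_   (s4,z)→(s4,y,-1)
state=s4 head=2 tape=yx[x]yyx_   (s4,x)→(s3,x,+1)
state=s3 head=3 tape=yxx[y]yx_   (s3,y)→(s1,y,+1)
state=s1 head=4 tape=yxxy[y]x_   (s1,y)→(s0,z,-1)
state=s0 head=3 tape=yxx[y]zx_   (s0,y)→(s4,x,+1)
state=s4 head=4 tape=yxxx[z]x_   (s4,z)→(s4,y,-1)
state=s4 head=3 tape=yxx[x]yx_   (s4,x)→(s3,x,+1)
state=s3 head=4 tape=yxxx[y]x_   (s3,y)→(s1,y,+1)
state=s1 head=5 tape=yxxxy[x]_   (s1,x)→(s3,y,+1)
state=s3 head=6 tape=yxxxyy[_]   (s3,_)→(s4,x,-1)
state=s4 head=5 tape=yxxxy[y]x   (s4,y)→(s1,y,-1)
state=s1 head=4 tape=yxxx[y]yx   (s1,y)→(s0,z,-1)
state=s0 head=3 tape=yxx[x]zyx   (s0,x)→(s1,z,-1)
state=s1 head=2 tape=yx[x]zzyx   (s1,x)→(s3,y,+1)
state=s3 head=3 tape=yxy[z]zyx   (s3,z)→(s3,_,-1)
state=s3 head=2 tape=yx[y]_zyx   (s3,y)→(s1,y,+1)
state=s1 head=3 tape=yxy[_]zyx
No transition is defined for (s1, _); M halts in state s1.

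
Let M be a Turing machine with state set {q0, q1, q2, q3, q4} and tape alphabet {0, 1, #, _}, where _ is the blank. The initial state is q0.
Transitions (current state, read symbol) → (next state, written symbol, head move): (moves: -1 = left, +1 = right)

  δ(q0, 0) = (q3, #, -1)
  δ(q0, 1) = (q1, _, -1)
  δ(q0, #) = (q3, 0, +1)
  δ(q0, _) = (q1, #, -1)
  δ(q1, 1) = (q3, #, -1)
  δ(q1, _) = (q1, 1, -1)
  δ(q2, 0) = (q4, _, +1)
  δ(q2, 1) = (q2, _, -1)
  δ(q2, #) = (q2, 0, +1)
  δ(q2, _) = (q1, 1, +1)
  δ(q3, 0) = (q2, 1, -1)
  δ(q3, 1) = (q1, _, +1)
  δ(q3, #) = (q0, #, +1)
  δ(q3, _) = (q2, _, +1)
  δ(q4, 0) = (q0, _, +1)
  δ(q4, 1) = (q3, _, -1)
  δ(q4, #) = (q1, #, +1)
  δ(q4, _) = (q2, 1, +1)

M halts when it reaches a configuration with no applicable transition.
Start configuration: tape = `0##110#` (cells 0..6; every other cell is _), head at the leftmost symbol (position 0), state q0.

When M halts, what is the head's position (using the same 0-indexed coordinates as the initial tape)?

state=q0 head=0 tape=_[0]##110#   (q0,0)→(q3,#,-1)
state=q3 head=-1 tape=[_]###110#   (q3,_)→(q2,_,+1)
state=q2 head=0 tape=_[#]##110#   (q2,#)→(q2,0,+1)
state=q2 head=1 tape=_0[#]#110#   (q2,#)→(q2,0,+1)
state=q2 head=2 tape=_00[#]110#   (q2,#)→(q2,0,+1)
state=q2 head=3 tape=_000[1]10#   (q2,1)→(q2,_,-1)
state=q2 head=2 tape=_00[0]_10#   (q2,0)→(q4,_,+1)
state=q4 head=3 tape=_00_[_]10#   (q4,_)→(q2,1,+1)
state=q2 head=4 tape=_00_1[1]0#   (q2,1)→(q2,_,-1)
state=q2 head=3 tape=_00_[1]_0#   (q2,1)→(q2,_,-1)
state=q2 head=2 tape=_00[_]__0#   (q2,_)→(q1,1,+1)
state=q1 head=3 tape=_001[_]_0#   (q1,_)→(q1,1,-1)
state=q1 head=2 tape=_00[1]1_0#   (q1,1)→(q3,#,-1)
state=q3 head=1 tape=_0[0]#1_0#   (q3,0)→(q2,1,-1)
state=q2 head=0 tape=_[0]1#1_0#   (q2,0)→(q4,_,+1)
state=q4 head=1 tape=__[1]#1_0#   (q4,1)→(q3,_,-1)
state=q3 head=0 tape=_[_]_#1_0#   (q3,_)→(q2,_,+1)
state=q2 head=1 tape=__[_]#1_0#   (q2,_)→(q1,1,+1)
state=q1 head=2 tape=__1[#]1_0#
At halt the head is at cell 2.

2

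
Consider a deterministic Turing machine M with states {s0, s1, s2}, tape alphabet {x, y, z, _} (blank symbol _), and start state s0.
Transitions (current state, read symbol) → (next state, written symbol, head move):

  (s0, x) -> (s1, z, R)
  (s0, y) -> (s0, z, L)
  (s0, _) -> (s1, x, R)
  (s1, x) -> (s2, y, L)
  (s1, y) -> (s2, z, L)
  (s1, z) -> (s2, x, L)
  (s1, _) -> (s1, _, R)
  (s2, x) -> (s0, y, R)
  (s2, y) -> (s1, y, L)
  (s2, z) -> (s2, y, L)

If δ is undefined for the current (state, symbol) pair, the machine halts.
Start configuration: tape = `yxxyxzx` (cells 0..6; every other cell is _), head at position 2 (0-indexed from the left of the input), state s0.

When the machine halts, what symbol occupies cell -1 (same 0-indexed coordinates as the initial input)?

z

s0 | __yx[x]yxzx   read x → write z, move R, go to s1
s1 | __yxz[y]xzx   read y → write z, move L, go to s2
s2 | __yx[z]zxzx   read z → write y, move L, go to s2
s2 | __y[x]yzxzx   read x → write y, move R, go to s0
s0 | __yy[y]zxzx   read y → write z, move L, go to s0
s0 | __y[y]zzxzx   read y → write z, move L, go to s0
s0 | __[y]zzzxzx   read y → write z, move L, go to s0
s0 | _[_]zzzzxzx   read _ → write x, move R, go to s1
s1 | _x[z]zzzxzx   read z → write x, move L, go to s2
s2 | _[x]xzzzxzx   read x → write y, move R, go to s0
s0 | _y[x]zzzxzx   read x → write z, move R, go to s1
s1 | _yz[z]zzxzx   read z → write x, move L, go to s2
s2 | _y[z]xzzxzx   read z → write y, move L, go to s2
s2 | _[y]yxzzxzx   read y → write y, move L, go to s1
s1 | [_]yyxzzxzx   read _ → write _, move R, go to s1
s1 | _[y]yxzzxzx   read y → write z, move L, go to s2
s2 | [_]zyxzzxzx
Cell -1 holds z when M halts.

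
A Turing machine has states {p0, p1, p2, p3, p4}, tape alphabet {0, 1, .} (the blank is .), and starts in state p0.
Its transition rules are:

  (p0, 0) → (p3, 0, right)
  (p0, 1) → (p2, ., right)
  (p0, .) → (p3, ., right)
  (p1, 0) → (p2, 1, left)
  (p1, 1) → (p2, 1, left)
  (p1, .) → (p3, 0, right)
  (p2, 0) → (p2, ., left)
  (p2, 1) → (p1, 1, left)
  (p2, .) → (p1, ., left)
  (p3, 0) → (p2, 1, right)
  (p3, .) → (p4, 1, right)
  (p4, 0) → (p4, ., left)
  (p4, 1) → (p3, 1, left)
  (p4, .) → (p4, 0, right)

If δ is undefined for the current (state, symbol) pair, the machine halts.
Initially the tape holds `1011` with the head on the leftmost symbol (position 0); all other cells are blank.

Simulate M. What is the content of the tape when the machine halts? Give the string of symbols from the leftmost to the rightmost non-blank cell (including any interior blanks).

0111111

state=p0 head=0 tape=...[1]011   (p0,1)→(p2,.,right)
state=p2 head=1 tape=....[0]11   (p2,0)→(p2,.,left)
state=p2 head=0 tape=...[.].11   (p2,.)→(p1,.,left)
state=p1 head=-1 tape=..[.]..11   (p1,.)→(p3,0,right)
state=p3 head=0 tape=..0[.].11   (p3,.)→(p4,1,right)
state=p4 head=1 tape=..01[.]11   (p4,.)→(p4,0,right)
state=p4 head=2 tape=..010[1]1   (p4,1)→(p3,1,left)
state=p3 head=1 tape=..01[0]11   (p3,0)→(p2,1,right)
state=p2 head=2 tape=..011[1]1   (p2,1)→(p1,1,left)
state=p1 head=1 tape=..01[1]11   (p1,1)→(p2,1,left)
state=p2 head=0 tape=..0[1]111   (p2,1)→(p1,1,left)
state=p1 head=-1 tape=..[0]1111   (p1,0)→(p2,1,left)
state=p2 head=-2 tape=.[.]11111   (p2,.)→(p1,.,left)
state=p1 head=-3 tape=[.].11111   (p1,.)→(p3,0,right)
state=p3 head=-2 tape=0[.]11111   (p3,.)→(p4,1,right)
state=p4 head=-1 tape=01[1]1111   (p4,1)→(p3,1,left)
state=p3 head=-2 tape=0[1]11111
The non-blank tape span at halt is 0111111.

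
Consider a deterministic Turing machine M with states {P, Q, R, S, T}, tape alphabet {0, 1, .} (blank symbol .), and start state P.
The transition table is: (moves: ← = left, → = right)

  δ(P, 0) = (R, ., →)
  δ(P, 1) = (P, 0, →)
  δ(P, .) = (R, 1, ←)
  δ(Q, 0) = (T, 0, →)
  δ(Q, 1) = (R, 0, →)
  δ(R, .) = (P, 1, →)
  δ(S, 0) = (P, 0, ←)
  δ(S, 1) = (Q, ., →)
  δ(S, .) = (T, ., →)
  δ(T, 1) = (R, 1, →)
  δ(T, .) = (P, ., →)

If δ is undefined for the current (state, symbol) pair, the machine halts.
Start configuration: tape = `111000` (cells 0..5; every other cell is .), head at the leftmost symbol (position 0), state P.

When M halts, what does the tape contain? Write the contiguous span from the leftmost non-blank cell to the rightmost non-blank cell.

P | [1]11000   read 1 → write 0, move →, go to P
P | 0[1]1000   read 1 → write 0, move →, go to P
P | 00[1]000   read 1 → write 0, move →, go to P
P | 000[0]00   read 0 → write ., move →, go to R
R | 000.[0]0
The non-blank tape span at halt is 000.00.

000.00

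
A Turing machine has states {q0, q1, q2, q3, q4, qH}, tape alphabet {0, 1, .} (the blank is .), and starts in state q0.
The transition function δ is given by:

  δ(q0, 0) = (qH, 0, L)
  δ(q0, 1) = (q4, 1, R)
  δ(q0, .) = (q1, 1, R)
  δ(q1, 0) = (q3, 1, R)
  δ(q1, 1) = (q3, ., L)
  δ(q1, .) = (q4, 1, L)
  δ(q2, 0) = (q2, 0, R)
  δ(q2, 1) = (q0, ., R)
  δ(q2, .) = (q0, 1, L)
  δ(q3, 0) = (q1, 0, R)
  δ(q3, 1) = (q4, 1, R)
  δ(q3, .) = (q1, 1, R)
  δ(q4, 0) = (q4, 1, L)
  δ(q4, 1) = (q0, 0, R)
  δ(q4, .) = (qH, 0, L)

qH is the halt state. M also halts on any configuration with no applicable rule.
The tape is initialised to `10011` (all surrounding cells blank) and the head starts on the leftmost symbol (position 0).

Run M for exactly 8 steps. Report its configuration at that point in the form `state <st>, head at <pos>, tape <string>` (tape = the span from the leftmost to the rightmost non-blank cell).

q0 | [1]0011   read 1 → write 1, move R, go to q4
q4 | 1[0]011   read 0 → write 1, move L, go to q4
q4 | [1]1011   read 1 → write 0, move R, go to q0
q0 | 0[1]011   read 1 → write 1, move R, go to q4
q4 | 01[0]11   read 0 → write 1, move L, go to q4
q4 | 0[1]111   read 1 → write 0, move R, go to q0
q0 | 00[1]11   read 1 → write 1, move R, go to q4
q4 | 001[1]1   read 1 → write 0, move R, go to q0
q0 | 0010[1]
After 8 steps: state q0, head at 4, tape 00101.

state q0, head at 4, tape 00101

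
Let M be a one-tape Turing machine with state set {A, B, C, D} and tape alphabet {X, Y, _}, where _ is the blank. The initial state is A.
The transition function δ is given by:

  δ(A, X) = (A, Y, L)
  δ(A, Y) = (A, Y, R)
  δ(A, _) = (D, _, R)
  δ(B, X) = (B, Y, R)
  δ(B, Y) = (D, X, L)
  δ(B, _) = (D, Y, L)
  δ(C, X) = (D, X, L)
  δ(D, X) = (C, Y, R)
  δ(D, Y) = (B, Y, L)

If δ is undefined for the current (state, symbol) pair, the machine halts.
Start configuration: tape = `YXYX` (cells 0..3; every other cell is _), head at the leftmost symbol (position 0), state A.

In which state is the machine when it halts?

D

A | [Y]XYX__   read Y → write Y, move R, go to A
A | Y[X]YX__   read X → write Y, move L, go to A
A | [Y]YYX__   read Y → write Y, move R, go to A
A | Y[Y]YX__   read Y → write Y, move R, go to A
A | YY[Y]X__   read Y → write Y, move R, go to A
A | YYY[X]__   read X → write Y, move L, go to A
A | YY[Y]Y__   read Y → write Y, move R, go to A
A | YYY[Y]__   read Y → write Y, move R, go to A
A | YYYY[_]_   read _ → write _, move R, go to D
D | YYYY_[_]
No transition is defined for (D, _); M halts in state D.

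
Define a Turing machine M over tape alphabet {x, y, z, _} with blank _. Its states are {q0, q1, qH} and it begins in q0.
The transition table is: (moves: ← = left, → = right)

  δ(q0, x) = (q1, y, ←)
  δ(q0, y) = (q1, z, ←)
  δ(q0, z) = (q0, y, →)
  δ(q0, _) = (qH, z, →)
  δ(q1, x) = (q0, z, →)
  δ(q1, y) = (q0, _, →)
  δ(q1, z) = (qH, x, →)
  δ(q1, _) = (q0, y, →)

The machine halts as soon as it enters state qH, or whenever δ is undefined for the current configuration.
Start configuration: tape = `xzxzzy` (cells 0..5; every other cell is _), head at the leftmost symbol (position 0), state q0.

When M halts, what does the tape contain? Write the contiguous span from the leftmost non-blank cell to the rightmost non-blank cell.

q0 | _[x]zxzzy__   read x → write y, move ←, go to q1
q1 | [_]yzxzzy__   read _ → write y, move →, go to q0
q0 | y[y]zxzzy__   read y → write z, move ←, go to q1
q1 | [y]zzxzzy__   read y → write _, move →, go to q0
q0 | _[z]zxzzy__   read z → write y, move →, go to q0
q0 | _y[z]xzzy__   read z → write y, move →, go to q0
q0 | _yy[x]zzy__   read x → write y, move ←, go to q1
q1 | _y[y]yzzy__   read y → write _, move →, go to q0
q0 | _y_[y]zzy__   read y → write z, move ←, go to q1
q1 | _y[_]zzzy__   read _ → write y, move →, go to q0
q0 | _yy[z]zzy__   read z → write y, move →, go to q0
q0 | _yyy[z]zy__   read z → write y, move →, go to q0
q0 | _yyyy[z]y__   read z → write y, move →, go to q0
q0 | _yyyyy[y]__   read y → write z, move ←, go to q1
q1 | _yyyy[y]z__   read y → write _, move →, go to q0
q0 | _yyyy_[z]__   read z → write y, move →, go to q0
q0 | _yyyy_y[_]_   read _ → write z, move →, go to qH
qH | _yyyy_yz[_]
The non-blank tape span at halt is yyyy_yz.

yyyy_yz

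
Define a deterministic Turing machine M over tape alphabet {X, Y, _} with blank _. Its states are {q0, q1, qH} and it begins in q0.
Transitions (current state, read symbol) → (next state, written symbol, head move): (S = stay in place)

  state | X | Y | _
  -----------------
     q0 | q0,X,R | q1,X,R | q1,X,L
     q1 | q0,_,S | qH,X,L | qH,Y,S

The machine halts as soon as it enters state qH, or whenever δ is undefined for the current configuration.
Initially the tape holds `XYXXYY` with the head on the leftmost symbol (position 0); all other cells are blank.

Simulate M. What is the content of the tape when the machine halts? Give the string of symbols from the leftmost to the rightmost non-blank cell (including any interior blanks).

state=q0 head=0 tape=_[X]YXXYY   (q0,X)→(q0,X,R)
state=q0 head=1 tape=_X[Y]XXYY   (q0,Y)→(q1,X,R)
state=q1 head=2 tape=_XX[X]XYY   (q1,X)→(q0,_,S)
state=q0 head=2 tape=_XX[_]XYY   (q0,_)→(q1,X,L)
state=q1 head=1 tape=_X[X]XXYY   (q1,X)→(q0,_,S)
state=q0 head=1 tape=_X[_]XXYY   (q0,_)→(q1,X,L)
state=q1 head=0 tape=_[X]XXXYY   (q1,X)→(q0,_,S)
state=q0 head=0 tape=_[_]XXXYY   (q0,_)→(q1,X,L)
state=q1 head=-1 tape=[_]XXXXYY   (q1,_)→(qH,Y,S)
state=qH head=-1 tape=[Y]XXXXYY
The non-blank tape span at halt is YXXXXYY.

YXXXXYY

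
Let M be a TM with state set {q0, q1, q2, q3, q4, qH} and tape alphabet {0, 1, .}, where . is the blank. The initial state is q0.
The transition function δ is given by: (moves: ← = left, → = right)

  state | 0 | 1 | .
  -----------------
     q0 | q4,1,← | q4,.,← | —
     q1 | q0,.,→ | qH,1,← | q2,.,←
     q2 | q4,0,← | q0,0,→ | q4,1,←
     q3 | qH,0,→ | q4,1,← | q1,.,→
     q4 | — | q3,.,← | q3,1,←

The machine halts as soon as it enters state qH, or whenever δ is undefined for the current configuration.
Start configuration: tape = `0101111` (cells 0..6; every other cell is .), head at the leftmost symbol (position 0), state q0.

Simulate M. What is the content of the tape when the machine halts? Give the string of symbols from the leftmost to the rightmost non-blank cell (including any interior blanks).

state=q0 head=0 tape=..[0]101111   (q0,0)→(q4,1,←)
state=q4 head=-1 tape=.[.]1101111   (q4,.)→(q3,1,←)
state=q3 head=-2 tape=[.]11101111   (q3,.)→(q1,.,→)
state=q1 head=-1 tape=.[1]1101111   (q1,1)→(qH,1,←)
state=qH head=-2 tape=[.]11101111
The non-blank tape span at halt is 11101111.

11101111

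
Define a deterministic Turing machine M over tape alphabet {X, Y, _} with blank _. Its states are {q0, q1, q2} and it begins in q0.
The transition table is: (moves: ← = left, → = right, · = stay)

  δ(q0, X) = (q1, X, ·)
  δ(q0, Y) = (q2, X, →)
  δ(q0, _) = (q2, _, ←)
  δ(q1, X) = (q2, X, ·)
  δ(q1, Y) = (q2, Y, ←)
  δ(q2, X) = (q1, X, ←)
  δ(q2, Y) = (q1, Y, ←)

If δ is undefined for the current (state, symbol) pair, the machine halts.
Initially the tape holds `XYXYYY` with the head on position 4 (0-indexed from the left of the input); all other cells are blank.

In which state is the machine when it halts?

q1

state=q0 head=4 tape=_XYXY[Y]Y   (q0,Y)→(q2,X,→)
state=q2 head=5 tape=_XYXYX[Y]   (q2,Y)→(q1,Y,←)
state=q1 head=4 tape=_XYXY[X]Y   (q1,X)→(q2,X,·)
state=q2 head=4 tape=_XYXY[X]Y   (q2,X)→(q1,X,←)
state=q1 head=3 tape=_XYX[Y]XY   (q1,Y)→(q2,Y,←)
state=q2 head=2 tape=_XY[X]YXY   (q2,X)→(q1,X,←)
state=q1 head=1 tape=_X[Y]XYXY   (q1,Y)→(q2,Y,←)
state=q2 head=0 tape=_[X]YXYXY   (q2,X)→(q1,X,←)
state=q1 head=-1 tape=[_]XYXYXY
No transition is defined for (q1, _); M halts in state q1.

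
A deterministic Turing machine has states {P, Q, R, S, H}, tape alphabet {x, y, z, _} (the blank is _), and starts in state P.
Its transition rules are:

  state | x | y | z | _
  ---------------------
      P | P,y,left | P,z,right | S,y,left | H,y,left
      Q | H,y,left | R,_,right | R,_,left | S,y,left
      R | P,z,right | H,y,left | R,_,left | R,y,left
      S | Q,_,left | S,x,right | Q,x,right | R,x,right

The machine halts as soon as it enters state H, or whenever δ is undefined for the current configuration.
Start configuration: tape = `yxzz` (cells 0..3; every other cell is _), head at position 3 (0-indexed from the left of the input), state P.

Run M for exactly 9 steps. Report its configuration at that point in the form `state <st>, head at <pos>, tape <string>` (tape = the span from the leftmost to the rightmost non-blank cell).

P | yxz[z]__   read z → write y, move left, go to S
S | yx[z]y__   read z → write x, move right, go to Q
Q | yxx[y]__   read y → write _, move right, go to R
R | yxx_[_]_   read _ → write y, move left, go to R
R | yxx[_]y_   read _ → write y, move left, go to R
R | yx[x]yy_   read x → write z, move right, go to P
P | yxz[y]y_   read y → write z, move right, go to P
P | yxzz[y]_   read y → write z, move right, go to P
P | yxzzz[_]   read _ → write y, move left, go to H
H | yxzz[z]y
After 9 steps: state H, head at 4, tape yxzzzy.

state H, head at 4, tape yxzzzy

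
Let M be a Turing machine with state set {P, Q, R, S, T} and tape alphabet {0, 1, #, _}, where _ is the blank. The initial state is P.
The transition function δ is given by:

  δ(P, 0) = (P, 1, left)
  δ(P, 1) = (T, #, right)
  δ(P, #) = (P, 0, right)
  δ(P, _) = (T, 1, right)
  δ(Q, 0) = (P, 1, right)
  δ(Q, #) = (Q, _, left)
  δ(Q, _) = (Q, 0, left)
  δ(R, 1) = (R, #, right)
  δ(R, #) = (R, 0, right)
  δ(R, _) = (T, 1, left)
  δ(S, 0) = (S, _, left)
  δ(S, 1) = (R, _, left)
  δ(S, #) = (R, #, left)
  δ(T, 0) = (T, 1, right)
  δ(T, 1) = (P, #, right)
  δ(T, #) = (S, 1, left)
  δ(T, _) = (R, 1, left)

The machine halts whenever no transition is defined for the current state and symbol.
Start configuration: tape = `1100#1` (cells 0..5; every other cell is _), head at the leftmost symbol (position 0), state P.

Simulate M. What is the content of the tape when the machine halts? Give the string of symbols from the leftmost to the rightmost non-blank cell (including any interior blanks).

#01##00#11

P | [1]100#1____   read 1 → write #, move right, go to T
T | #[1]00#1____   read 1 → write #, move right, go to P
P | ##[0]0#1____   read 0 → write 1, move left, go to P
P | #[#]10#1____   read # → write 0, move right, go to P
P | #0[1]0#1____   read 1 → write #, move right, go to T
T | #0#[0]#1____   read 0 → write 1, move right, go to T
T | #0#1[#]1____   read # → write 1, move left, go to S
S | #0#[1]11____   read 1 → write _, move left, go to R
R | #0[#]_11____   read # → write 0, move right, go to R
R | #00[_]11____   read _ → write 1, move left, go to T
T | #0[0]111____   read 0 → write 1, move right, go to T
T | #01[1]11____   read 1 → write #, move right, go to P
P | #01#[1]1____   read 1 → write #, move right, go to T
T | #01##[1]____   read 1 → write #, move right, go to P
P | #01###[_]___   read _ → write 1, move right, go to T
T | #01###1[_]__   read _ → write 1, move left, go to R
R | #01###[1]1__   read 1 → write #, move right, go to R
R | #01####[1]__   read 1 → write #, move right, go to R
R | #01#####[_]_   read _ → write 1, move left, go to T
T | #01####[#]1_   read # → write 1, move left, go to S
S | #01###[#]11_   read # → write #, move left, go to R
R | #01##[#]#11_   read # → write 0, move right, go to R
R | #01##0[#]11_   read # → write 0, move right, go to R
R | #01##00[1]1_   read 1 → write #, move right, go to R
R | #01##00#[1]_   read 1 → write #, move right, go to R
R | #01##00##[_]   read _ → write 1, move left, go to T
T | #01##00#[#]1   read # → write 1, move left, go to S
S | #01##00[#]11   read # → write #, move left, go to R
R | #01##0[0]#11
The non-blank tape span at halt is #01##00#11.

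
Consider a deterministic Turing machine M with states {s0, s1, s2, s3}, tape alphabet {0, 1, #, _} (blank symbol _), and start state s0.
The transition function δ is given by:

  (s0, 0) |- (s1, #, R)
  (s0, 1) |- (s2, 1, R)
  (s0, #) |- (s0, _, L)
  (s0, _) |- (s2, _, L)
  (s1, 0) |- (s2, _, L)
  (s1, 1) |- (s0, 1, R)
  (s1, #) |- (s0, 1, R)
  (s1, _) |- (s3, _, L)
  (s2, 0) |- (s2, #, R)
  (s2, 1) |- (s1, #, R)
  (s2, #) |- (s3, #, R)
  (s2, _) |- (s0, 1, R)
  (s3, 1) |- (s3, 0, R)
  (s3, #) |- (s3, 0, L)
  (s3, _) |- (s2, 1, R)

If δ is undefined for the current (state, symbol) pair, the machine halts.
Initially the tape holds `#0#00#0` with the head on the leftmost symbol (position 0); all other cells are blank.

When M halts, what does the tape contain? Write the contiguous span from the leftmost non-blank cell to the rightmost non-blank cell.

000_0#00#0

s0 | ___[#]0#00#0   read # → write _, move L, go to s0
s0 | __[_]_0#00#0   read _ → write _, move L, go to s2
s2 | _[_]__0#00#0   read _ → write 1, move R, go to s0
s0 | _1[_]_0#00#0   read _ → write _, move L, go to s2
s2 | _[1]__0#00#0   read 1 → write #, move R, go to s1
s1 | _#[_]_0#00#0   read _ → write _, move L, go to s3
s3 | _[#]__0#00#0   read # → write 0, move L, go to s3
s3 | [_]0__0#00#0   read _ → write 1, move R, go to s2
s2 | 1[0]__0#00#0   read 0 → write #, move R, go to s2
s2 | 1#[_]_0#00#0   read _ → write 1, move R, go to s0
s0 | 1#1[_]0#00#0   read _ → write _, move L, go to s2
s2 | 1#[1]_0#00#0   read 1 → write #, move R, go to s1
s1 | 1##[_]0#00#0   read _ → write _, move L, go to s3
s3 | 1#[#]_0#00#0   read # → write 0, move L, go to s3
s3 | 1[#]0_0#00#0   read # → write 0, move L, go to s3
s3 | [1]00_0#00#0   read 1 → write 0, move R, go to s3
s3 | 0[0]0_0#00#0
The non-blank tape span at halt is 000_0#00#0.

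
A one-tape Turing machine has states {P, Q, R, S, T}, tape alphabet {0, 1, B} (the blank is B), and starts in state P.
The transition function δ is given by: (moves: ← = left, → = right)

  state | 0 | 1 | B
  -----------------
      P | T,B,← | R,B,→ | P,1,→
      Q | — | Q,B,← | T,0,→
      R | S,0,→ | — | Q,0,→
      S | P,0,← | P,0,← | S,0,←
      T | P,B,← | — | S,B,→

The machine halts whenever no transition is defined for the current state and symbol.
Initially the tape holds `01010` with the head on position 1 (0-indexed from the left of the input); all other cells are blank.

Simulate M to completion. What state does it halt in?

state=P head=1 tape=B0[1]010   (P,1)→(R,B,→)
state=R head=2 tape=B0B[0]10   (R,0)→(S,0,→)
state=S head=3 tape=B0B0[1]0   (S,1)→(P,0,←)
state=P head=2 tape=B0B[0]00   (P,0)→(T,B,←)
state=T head=1 tape=B0[B]B00   (T,B)→(S,B,→)
state=S head=2 tape=B0B[B]00   (S,B)→(S,0,←)
state=S head=1 tape=B0[B]000   (S,B)→(S,0,←)
state=S head=0 tape=B[0]0000   (S,0)→(P,0,←)
state=P head=-1 tape=[B]00000   (P,B)→(P,1,→)
state=P head=0 tape=1[0]0000   (P,0)→(T,B,←)
state=T head=-1 tape=[1]B0000
No transition is defined for (T, 1); M halts in state T.

T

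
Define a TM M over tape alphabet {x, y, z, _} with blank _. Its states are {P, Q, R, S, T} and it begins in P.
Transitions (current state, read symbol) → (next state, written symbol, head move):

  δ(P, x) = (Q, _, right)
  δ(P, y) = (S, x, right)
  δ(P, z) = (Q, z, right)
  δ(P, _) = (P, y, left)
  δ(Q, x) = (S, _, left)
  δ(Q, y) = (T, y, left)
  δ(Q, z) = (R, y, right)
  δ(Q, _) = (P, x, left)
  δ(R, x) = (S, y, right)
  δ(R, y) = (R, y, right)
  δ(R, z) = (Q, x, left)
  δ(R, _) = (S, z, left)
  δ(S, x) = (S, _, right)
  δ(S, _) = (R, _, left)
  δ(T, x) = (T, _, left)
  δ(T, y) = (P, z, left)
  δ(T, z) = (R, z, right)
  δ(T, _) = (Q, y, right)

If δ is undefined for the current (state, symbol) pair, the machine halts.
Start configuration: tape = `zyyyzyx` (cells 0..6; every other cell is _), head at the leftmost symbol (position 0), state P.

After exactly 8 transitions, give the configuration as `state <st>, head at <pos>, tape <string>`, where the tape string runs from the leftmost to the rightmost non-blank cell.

state T, head at 2, tape zyyyxyx

P | [z]yyyzyx   read z → write z, move right, go to Q
Q | z[y]yyzyx   read y → write y, move left, go to T
T | [z]yyyzyx   read z → write z, move right, go to R
R | z[y]yyzyx   read y → write y, move right, go to R
R | zy[y]yzyx   read y → write y, move right, go to R
R | zyy[y]zyx   read y → write y, move right, go to R
R | zyyy[z]yx   read z → write x, move left, go to Q
Q | zyy[y]xyx   read y → write y, move left, go to T
T | zy[y]yxyx
After 8 steps: state T, head at 2, tape zyyyxyx.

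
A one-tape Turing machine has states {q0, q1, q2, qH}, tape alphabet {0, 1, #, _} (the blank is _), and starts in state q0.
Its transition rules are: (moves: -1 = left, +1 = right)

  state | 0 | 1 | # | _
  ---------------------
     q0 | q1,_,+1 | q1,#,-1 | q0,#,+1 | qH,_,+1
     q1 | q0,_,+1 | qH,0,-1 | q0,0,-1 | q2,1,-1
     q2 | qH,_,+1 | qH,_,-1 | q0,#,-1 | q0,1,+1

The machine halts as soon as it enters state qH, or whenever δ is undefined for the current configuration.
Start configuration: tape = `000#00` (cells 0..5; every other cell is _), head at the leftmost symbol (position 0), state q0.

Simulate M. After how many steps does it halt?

q0 | [0]00#00   read 0 → write _, move +1, go to q1
q1 | _[0]0#00   read 0 → write _, move +1, go to q0
q0 | __[0]#00   read 0 → write _, move +1, go to q1
q1 | ___[#]00   read # → write 0, move -1, go to q0
q0 | __[_]000   read _ → write _, move +1, go to qH
qH | ___[0]00
M halts after 5 transitions.

5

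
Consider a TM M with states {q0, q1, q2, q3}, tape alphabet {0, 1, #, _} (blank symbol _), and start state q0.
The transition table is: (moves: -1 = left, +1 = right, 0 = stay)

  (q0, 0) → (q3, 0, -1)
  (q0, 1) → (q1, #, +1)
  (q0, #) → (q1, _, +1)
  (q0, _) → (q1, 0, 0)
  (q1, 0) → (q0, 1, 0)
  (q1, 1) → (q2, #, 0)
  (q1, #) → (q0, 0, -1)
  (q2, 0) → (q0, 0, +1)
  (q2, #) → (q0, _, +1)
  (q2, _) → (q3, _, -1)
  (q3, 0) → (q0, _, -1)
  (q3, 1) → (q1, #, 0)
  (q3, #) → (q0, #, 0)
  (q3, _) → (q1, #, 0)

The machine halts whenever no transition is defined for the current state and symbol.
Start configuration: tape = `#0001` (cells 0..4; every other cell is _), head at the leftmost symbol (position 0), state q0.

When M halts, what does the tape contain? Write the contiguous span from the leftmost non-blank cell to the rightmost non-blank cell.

###_#

state=q0 head=0 tape=[#]0001__   (q0,#)→(q1,_,+1)
state=q1 head=1 tape=_[0]001__   (q1,0)→(q0,1,0)
state=q0 head=1 tape=_[1]001__   (q0,1)→(q1,#,+1)
state=q1 head=2 tape=_#[0]01__   (q1,0)→(q0,1,0)
state=q0 head=2 tape=_#[1]01__   (q0,1)→(q1,#,+1)
state=q1 head=3 tape=_##[0]1__   (q1,0)→(q0,1,0)
state=q0 head=3 tape=_##[1]1__   (q0,1)→(q1,#,+1)
state=q1 head=4 tape=_###[1]__   (q1,1)→(q2,#,0)
state=q2 head=4 tape=_###[#]__   (q2,#)→(q0,_,+1)
state=q0 head=5 tape=_###_[_]_   (q0,_)→(q1,0,0)
state=q1 head=5 tape=_###_[0]_   (q1,0)→(q0,1,0)
state=q0 head=5 tape=_###_[1]_   (q0,1)→(q1,#,+1)
state=q1 head=6 tape=_###_#[_]
The non-blank tape span at halt is ###_#.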